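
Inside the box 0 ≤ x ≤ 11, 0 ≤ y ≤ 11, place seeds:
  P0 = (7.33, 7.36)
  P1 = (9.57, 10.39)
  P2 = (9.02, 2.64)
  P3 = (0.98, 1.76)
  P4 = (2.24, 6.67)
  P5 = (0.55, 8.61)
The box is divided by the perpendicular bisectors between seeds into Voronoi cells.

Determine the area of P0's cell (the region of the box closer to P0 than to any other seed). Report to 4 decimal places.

1. box [0,11]×[0,11]: [(0, 0) (11, 0) (11, 11) (0, 11)]
2. ⊥bis P0·P1 via (8.45,8.875): [(0, 0) (11, 0) (11, 6.9899) (5.5756, 11) (0, 11)]  |A|=110.1236
3. ⊥bis P0·P2 via (8.175,5): [(0, 2.0729) (11, 6.0115) (11, 6.9899) (5.5756, 11) (0, 11)]  |A|=65.6592
4. ⊥bis P0·P3 via (4.155,4.56): [(0, 9.2715) (4.8248, 3.8005) (11, 6.0115) (11, 6.9899) (5.5756, 11) (0, 11)]  |A|=48.2934
5. ⊥bis P0·P4 via (4.785,7.015): [(5.2024, 3.9357) (11, 6.0115) (11, 6.9899) (5.5756, 11) (4.2448, 11)]  |A|=27.4447
6. ⊥bis P0·P5 via (3.94,7.985): [(4.3512, 10.2152) (5.2024, 3.9357) (11, 6.0115) (11, 6.9899) (5.5756, 11) (4.4959, 11)]  |A|=27.3462
7. canonical 6-gon: [(4.3512, 10.2152) (5.2024, 3.9357) (11, 6.0115) (11, 6.9899) (5.5756, 11) (4.4959, 11)]
8. shoelace: 27.3462

Area of P0's cell: 27.3462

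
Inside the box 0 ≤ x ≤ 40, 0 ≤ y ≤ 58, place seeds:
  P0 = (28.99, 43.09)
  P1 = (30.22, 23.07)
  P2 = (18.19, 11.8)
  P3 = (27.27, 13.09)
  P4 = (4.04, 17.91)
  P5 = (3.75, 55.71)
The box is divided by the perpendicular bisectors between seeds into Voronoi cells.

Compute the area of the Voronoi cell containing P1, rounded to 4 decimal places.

Area of P1's cell: 343.6424

1. box [0,40]×[0,58]: [(0, 0) (40, 0) (40, 58) (0, 58)]
2. ⊥bis P1·P0 via (29.605,33.08): [(0, 31.2611) (0, 0) (40, 0) (40, 33.7187)]  |A|=1299.5953
3. ⊥bis P1·P2 via (24.205,17.435): [(10.64, 31.9148) (40, 0.5749) (40, 33.7187)]  |A|=486.5518
4. ⊥bis P1·P3 via (28.745,18.08): [(10.64, 31.9148) (21.6307, 20.1829) (40, 14.7531) (40, 33.7187)]  |A|=356.3291
5. ⊥bis P1·P4 via (17.13,20.49): [(14.8275, 32.1721) (16.0075, 26.1853) (21.6307, 20.1829) (40, 14.7531) (40, 33.7187)]  |A|=343.6424
6. ⊥bis P1·P5 via (16.985,39.39): [(14.8275, 32.1721) (16.0075, 26.1853) (21.6307, 20.1829) (40, 14.7531) (40, 33.7187)]  |A|=343.6424
7. canonical 5-gon: [(14.8275, 32.1721) (16.0075, 26.1853) (21.6307, 20.1829) (40, 14.7531) (40, 33.7187)]
8. shoelace: 343.6424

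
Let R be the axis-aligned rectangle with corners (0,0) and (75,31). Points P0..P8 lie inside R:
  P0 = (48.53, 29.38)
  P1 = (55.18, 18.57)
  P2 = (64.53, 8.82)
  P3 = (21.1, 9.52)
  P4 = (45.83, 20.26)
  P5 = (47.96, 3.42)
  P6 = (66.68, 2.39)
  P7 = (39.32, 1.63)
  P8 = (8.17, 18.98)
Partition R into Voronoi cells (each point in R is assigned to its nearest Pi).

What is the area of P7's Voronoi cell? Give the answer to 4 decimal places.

1. box [0,75]×[0,31]: [(0, 0) (75, 0) (75, 31) (0, 31)]
2. ⊥bis P7·P0 via (43.925,15.505): [(0, 30.0834) (0, 0) (75, 0) (75, 5.1915)]  |A|=1322.8054
3. ⊥bis P7·P1 via (47.25,10.1): [(40.1325, 16.7637) (0, 30.0834) (0, 0) (58.0378, 0)]  |A|=1090.1242
4. ⊥bis P7·P2 via (51.925,5.225): [(51.7312, 5.9045) (40.1325, 16.7637) (0, 30.0834) (0, 0) (53.4152, 0)]  |A|=1076.4772
5. ⊥bis P7·P3 via (30.21,5.575): [(51.7312, 5.9045) (40.1325, 16.7637) (35.6932, 18.2371) (27.7958, 0) (53.4152, 0)]  |A|=286.1348
6. ⊥bis P7·P4 via (42.575,10.945): [(51.7312, 5.9045) (48.5939, 8.8418) (33.8549, 13.9921) (27.7958, 0) (53.4152, 0)]  |A|=238.7672
7. ⊥bis P7·P5 via (43.64,2.525): [(41.8426, 11.2009) (33.8549, 13.9921) (27.7958, 0) (44.1631, 0)]  |A|=156.0024
8. ⊥bis P7·P6 via (53,2.01): [(41.8426, 11.2009) (33.8549, 13.9921) (27.7958, 0) (44.1631, 0)]  |A|=156.0024
9. ⊥bis P7·P8 via (23.745,10.305): [(41.8426, 11.2009) (33.8549, 13.9921) (27.7958, 0) (44.1631, 0)]  |A|=156.0024
10. canonical 4-gon: [(41.8426, 11.2009) (33.8549, 13.9921) (27.7958, 0) (44.1631, 0)]
11. shoelace: 156.0024

Area of P7's cell: 156.0024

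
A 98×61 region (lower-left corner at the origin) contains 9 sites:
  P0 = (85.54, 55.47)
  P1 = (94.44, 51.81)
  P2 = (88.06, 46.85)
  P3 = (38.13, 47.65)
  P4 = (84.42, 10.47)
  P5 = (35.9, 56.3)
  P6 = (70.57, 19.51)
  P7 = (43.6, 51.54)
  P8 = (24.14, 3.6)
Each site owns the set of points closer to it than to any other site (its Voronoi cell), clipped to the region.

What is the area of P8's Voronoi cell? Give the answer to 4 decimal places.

1. box [0,98]×[0,61]: [(0, 0) (98, 0) (98, 61) (0, 61)]
2. ⊥bis P8·P0 via (54.84,29.535): [(0, 0) (79.7908, 0) (28.2587, 61) (0, 61)]  |A|=3295.5115
3. ⊥bis P8·P1 via (59.29,27.705): [(0, 0) (78.2894, 0) (71.8142, 9.4421) (28.2587, 61) (0, 61)]  |A|=3288.4233
4. ⊥bis P8·P2 via (56.1,25.225): [(0, 0) (73.1679, 0) (46.5195, 39.3843) (28.2587, 61) (0, 61)]  |A|=3165.0925
5. ⊥bis P8·P3 via (31.135,25.625): [(0, 35.5133) (0, 0) (73.1679, 0) (62.5885, 15.6356)]  |A|=1683.3721
6. ⊥bis P8·P4 via (54.28,7.035): [(52.951, 18.6964) (0, 35.5133) (0, 0) (55.0818, 0)]  |A|=1455.1463
7. ⊥bis P8·P5 via (30.02,29.95): [(52.951, 18.6964) (0, 35.5133) (0, 0) (55.0818, 0)]  |A|=1455.1463
8. ⊥bis P8·P6 via (47.355,11.555): [(43.9257, 21.5628) (0, 35.5133) (0, 0) (51.3145, 0)]  |A|=1333.2137
9. ⊥bis P8·P7 via (33.87,27.57): [(43.9257, 21.5628) (0, 35.5133) (0, 0) (51.3145, 0)]  |A|=1333.2137
10. canonical 4-gon: [(43.9257, 21.5628) (0, 35.5133) (0, 0) (51.3145, 0)]
11. shoelace: 1333.2137

Area of P8's cell: 1333.2137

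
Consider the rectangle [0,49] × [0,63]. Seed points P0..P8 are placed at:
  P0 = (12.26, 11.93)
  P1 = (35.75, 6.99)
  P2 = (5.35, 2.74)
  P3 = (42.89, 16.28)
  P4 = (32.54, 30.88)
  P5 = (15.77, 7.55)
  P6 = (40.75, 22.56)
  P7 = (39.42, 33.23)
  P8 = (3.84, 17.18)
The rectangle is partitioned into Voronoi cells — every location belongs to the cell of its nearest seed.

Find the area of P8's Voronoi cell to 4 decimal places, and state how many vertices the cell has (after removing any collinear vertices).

1. box [0,49]×[0,63]: [(0, 0) (49, 0) (49, 63) (0, 63)]
2. ⊥bis P8·P0 via (8.05,14.555): [(0, 1.6443) (38.2562, 63) (0, 63)]  |A|=1173.6175
3. ⊥bis P8·P1 via (19.795,12.085): [(0, 1.6443) (33.742, 55.7601) (36.054, 63) (0, 63)]  |A|=1165.6455
4. ⊥bis P8·P2 via (4.595,9.96): [(0, 9.4795) (5.2261, 10.026) (33.742, 55.7601) (36.054, 63) (0, 63)]  |A|=1145.1719
5. ⊥bis P8·P3 via (23.365,16.73): [(0, 9.4795) (5.2261, 10.026) (23.9008, 39.9766) (24.4314, 63) (0, 63)]  |A|=993.997
6. ⊥bis P8·P4 via (18.19,24.03): [(0, 62.1361) (0, 9.4795) (5.2261, 10.026) (16.3549, 27.8744)]  |A|=474.1932
7. ⊥bis P8·P5 via (9.805,12.365): [(0, 62.1361) (0, 9.4795) (5.2261, 10.026) (16.3549, 27.8744)]  |A|=474.1932
8. ⊥bis P8·P6 via (22.295,19.87): [(0, 62.1361) (0, 9.4795) (5.2261, 10.026) (16.3549, 27.8744)]  |A|=474.1932
9. ⊥bis P8·P7 via (21.63,25.205): [(0, 62.1361) (0, 9.4795) (5.2261, 10.026) (16.3549, 27.8744)]  |A|=474.1932
10. canonical 4-gon: [(0, 62.1361) (0, 9.4795) (5.2261, 10.026) (16.3549, 27.8744)]
11. shoelace: 474.1932

Area of P8's cell: 474.1932 (4 vertices)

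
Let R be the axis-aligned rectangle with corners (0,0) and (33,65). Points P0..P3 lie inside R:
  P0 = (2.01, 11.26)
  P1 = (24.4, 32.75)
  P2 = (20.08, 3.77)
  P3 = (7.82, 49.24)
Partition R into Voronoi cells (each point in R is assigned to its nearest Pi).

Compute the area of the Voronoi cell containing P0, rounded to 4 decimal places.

1. box [0,33]×[0,65]: [(0, 0) (33, 0) (33, 65) (0, 65)]
2. ⊥bis P0·P1 via (13.205,22.005): [(0, 35.763) (0, 0) (33, 0) (33, 1.381)]  |A|=612.8762
3. ⊥bis P0·P2 via (11.045,7.515): [(15.8911, 19.2064) (0, 35.763) (0, 0) (7.93, 0)]  |A|=360.3105
4. ⊥bis P0·P3 via (4.915,30.25): [(15.8911, 19.2064) (5.3562, 30.1825) (0, 31.0019) (0, 0) (7.93, 0)]  |A|=347.5596
5. canonical 5-gon: [(15.8911, 19.2064) (5.3562, 30.1825) (0, 31.0019) (0, 0) (7.93, 0)]
6. shoelace: 347.5596

Area of P0's cell: 347.5596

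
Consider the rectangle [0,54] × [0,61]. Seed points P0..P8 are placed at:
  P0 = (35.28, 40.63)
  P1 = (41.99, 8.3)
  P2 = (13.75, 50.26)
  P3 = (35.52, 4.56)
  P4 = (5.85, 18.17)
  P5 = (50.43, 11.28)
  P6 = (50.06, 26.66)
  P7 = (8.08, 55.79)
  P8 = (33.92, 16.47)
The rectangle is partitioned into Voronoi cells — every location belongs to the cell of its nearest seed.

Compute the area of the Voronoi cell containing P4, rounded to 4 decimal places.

Area of P4's cell: 660.1140

1. box [0,54]×[0,61]: [(0, 0) (54, 0) (54, 61) (0, 61)]
2. ⊥bis P4·P0 via (20.565,29.4): [(0, 56.3469) (0, 0) (43.0021, 0)]  |A|=1211.5182
3. ⊥bis P4·P1 via (23.92,13.235): [(26.2871, 21.9022) (0, 56.3469) (0, 0) (20.3055, 0)]  |A|=962.9648
4. ⊥bis P4·P2 via (9.8,34.215): [(26.2871, 21.9022) (18.5307, 32.0657) (0, 36.6276) (0, 0) (20.3055, 0)]  |A|=780.2587
5. ⊥bis P4·P3 via (20.685,11.365): [(25.8071, 22.5312) (18.5307, 32.0657) (0, 36.6276) (0, 0) (15.4717, 0)]  |A|=718.6664
6. ⊥bis P4·P5 via (28.14,14.725): [(25.8071, 22.5312) (18.5307, 32.0657) (0, 36.6276) (0, 0) (15.4717, 0)]  |A|=718.6664
7. ⊥bis P4·P6 via (27.955,22.415): [(25.8071, 22.5312) (18.5307, 32.0657) (0, 36.6276) (0, 0) (15.4717, 0)]  |A|=718.6664
8. ⊥bis P4·P7 via (6.965,36.98): [(25.8071, 22.5312) (18.5307, 32.0657) (0, 36.6276) (0, 0) (15.4717, 0)]  |A|=718.6664
9. ⊥bis P4·P8 via (19.885,17.32): [(19.3478, 8.4499) (20.6128, 29.3374) (18.5307, 32.0657) (0, 36.6276) (0, 0) (15.4717, 0)]  |A|=660.114
10. canonical 6-gon: [(19.3478, 8.4499) (20.6128, 29.3374) (18.5307, 32.0657) (0, 36.6276) (0, 0) (15.4717, 0)]
11. shoelace: 660.114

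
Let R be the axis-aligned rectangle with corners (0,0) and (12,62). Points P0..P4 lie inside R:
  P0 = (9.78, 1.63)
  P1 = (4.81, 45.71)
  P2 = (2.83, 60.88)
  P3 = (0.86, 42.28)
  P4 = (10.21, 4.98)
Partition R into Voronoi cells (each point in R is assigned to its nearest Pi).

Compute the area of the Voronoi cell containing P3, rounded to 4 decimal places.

1. box [0,12]×[0,62]: [(0, 0) (12, 0) (12, 62) (0, 62)]
2. ⊥bis P3·P0 via (5.32,21.955): [(0, 20.7876) (12, 23.4208) (12, 62) (0, 62)]  |A|=478.7494
3. ⊥bis P3·P1 via (2.835,43.995): [(0, 47.2598) (0, 20.7876) (12, 23.4208) (12, 33.4406)]  |A|=218.9515
4. ⊥bis P3·P2 via (1.845,51.58): [(0, 47.2598) (0, 20.7876) (12, 23.4208) (12, 33.4406)]  |A|=218.9515
5. ⊥bis P3·P4 via (5.535,23.63): [(0, 47.2598) (0, 22.2425) (12, 25.2506) (12, 33.4406)]  |A|=199.2434
6. canonical 4-gon: [(0, 47.2598) (0, 22.2425) (12, 25.2506) (12, 33.4406)]
7. shoelace: 199.2434

Area of P3's cell: 199.2434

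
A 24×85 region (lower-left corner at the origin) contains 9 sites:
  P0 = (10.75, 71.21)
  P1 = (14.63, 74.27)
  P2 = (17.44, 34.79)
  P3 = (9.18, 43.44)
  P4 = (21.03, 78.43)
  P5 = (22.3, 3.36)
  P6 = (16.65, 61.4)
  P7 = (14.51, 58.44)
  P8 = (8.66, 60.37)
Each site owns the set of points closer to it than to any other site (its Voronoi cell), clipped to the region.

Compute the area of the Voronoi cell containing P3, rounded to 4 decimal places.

Area of P3's cell: 299.2583

1. box [0,24]×[0,85]: [(0, 0) (24, 0) (24, 85) (0, 85)]
2. ⊥bis P3·P0 via (9.965,57.325): [(0, 57.8884) (0, 0) (24, 0) (24, 56.5315)]  |A|=1373.0388
3. ⊥bis P3·P1 via (11.905,58.855): [(0, 57.8884) (0, 0) (24, 0) (24, 56.5315)]  |A|=1373.0388
4. ⊥bis P3·P2 via (13.31,39.115): [(0, 57.8884) (0, 26.4051) (24, 49.323) (24, 56.5315)]  |A|=464.3013
5. ⊥bis P3·P4 via (15.105,60.935): [(0, 57.8884) (0, 26.4051) (24, 49.323) (24, 56.5315)]  |A|=464.3013
6. ⊥bis P3·P5 via (15.74,23.4): [(0, 57.8884) (0, 26.4051) (24, 49.323) (24, 56.5315)]  |A|=464.3013
7. ⊥bis P3·P6 via (12.915,52.42): [(0, 57.7917) (0, 26.4051) (22.8959, 48.2687)]  |A|=359.3117
8. ⊥bis P3·P7 via (11.845,50.94): [(0, 55.1489) (0, 26.4051) (21.9377, 47.3537)]  |A|=315.2869
9. ⊥bis P3·P8 via (8.92,51.905): [(9.1126, 51.9109) (0, 51.631) (0, 26.4051) (21.9377, 47.3537)]  |A|=299.2583
10. canonical 4-gon: [(9.1126, 51.9109) (0, 51.631) (0, 26.4051) (21.9377, 47.3537)]
11. shoelace: 299.2583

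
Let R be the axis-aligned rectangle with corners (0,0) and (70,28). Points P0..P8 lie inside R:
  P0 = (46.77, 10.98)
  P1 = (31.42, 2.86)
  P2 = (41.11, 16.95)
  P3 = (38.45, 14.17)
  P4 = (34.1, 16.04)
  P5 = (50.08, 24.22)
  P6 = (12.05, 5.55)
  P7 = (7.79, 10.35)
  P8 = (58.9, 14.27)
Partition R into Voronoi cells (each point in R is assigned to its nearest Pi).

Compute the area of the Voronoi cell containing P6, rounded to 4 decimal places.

1. box [0,70]×[0,28]: [(0, 0) (70, 0) (70, 28) (0, 28)]
2. ⊥bis P6·P0 via (29.41,8.265): [(0, 0) (30.7026, 0) (26.3236, 28) (0, 28)]  |A|=798.3663
3. ⊥bis P6·P1 via (21.735,4.205): [(0, 0) (21.151, 0) (25.0395, 28) (0, 28)]  |A|=646.6677
4. ⊥bis P6·P2 via (26.58,11.25): [(0, 0) (21.151, 0) (23.7243, 18.5295) (20.0091, 28) (0, 28)]  |A|=622.8475
5. ⊥bis P6·P3 via (25.25,9.86): [(0, 0) (21.151, 0) (23.3349, 15.7253) (19.327, 28) (0, 28)]  |A|=611.6082
6. ⊥bis P6·P4 via (23.075,10.795): [(0, 0) (21.151, 0) (22.7462, 11.4862) (14.8899, 28) (0, 28)]  |A|=562.8637
7. ⊥bis P6·P5 via (31.065,14.885): [(0, 0) (21.151, 0) (22.7462, 11.4862) (14.8899, 28) (0, 28)]  |A|=562.8637
8. ⊥bis P6·P7 via (9.92,7.95): [(0.9623, 0) (21.151, 0) (22.7462, 11.4862) (20.1213, 17.0037)]  |A|=191.117
9. ⊥bis P6·P8 via (35.475,9.91): [(0.9623, 0) (21.151, 0) (22.7462, 11.4862) (20.1213, 17.0037)]  |A|=191.117
10. canonical 4-gon: [(0.9623, 0) (21.151, 0) (22.7462, 11.4862) (20.1213, 17.0037)]
11. shoelace: 191.117

Area of P6's cell: 191.1170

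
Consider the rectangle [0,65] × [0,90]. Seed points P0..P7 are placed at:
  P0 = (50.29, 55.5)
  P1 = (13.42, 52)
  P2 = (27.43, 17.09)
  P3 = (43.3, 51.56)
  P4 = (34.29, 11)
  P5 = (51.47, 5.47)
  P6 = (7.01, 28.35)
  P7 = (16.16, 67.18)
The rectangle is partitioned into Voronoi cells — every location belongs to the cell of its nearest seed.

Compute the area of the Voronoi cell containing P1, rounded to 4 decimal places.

1. box [0,65]×[0,90]: [(0, 0) (65, 0) (65, 90) (0, 90)]
2. ⊥bis P1·P0 via (31.855,53.75): [(0, 0) (36.9574, 0) (28.4139, 90) (0, 90)]  |A|=2941.7059
3. ⊥bis P1·P2 via (20.425,34.545): [(0, 26.3481) (33.1917, 39.6685) (28.4139, 90) (0, 90)]  |A|=1771.4143
4. ⊥bis P1·P3 via (28.36,51.78): [(0, 26.3481) (28.1519, 37.6459) (28.8545, 85.3585) (28.4139, 90) (0, 90)]  |A|=1651.8924
5. ⊥bis P1·P4 via (23.855,31.5): [(0, 26.3481) (28.1519, 37.6459) (28.8545, 85.3585) (28.4139, 90) (0, 90)]  |A|=1651.8924
6. ⊥bis P1·P5 via (32.445,28.735): [(0, 26.3481) (28.1519, 37.6459) (28.8545, 85.3585) (28.4139, 90) (0, 90)]  |A|=1651.8924
7. ⊥bis P1·P6 via (10.215,40.175): [(0, 42.9436) (24.6828, 36.2537) (28.1519, 37.6459) (28.8545, 85.3585) (28.4139, 90) (0, 90)]  |A|=1447.0805
8. ⊥bis P1·P7 via (14.79,59.59): [(0, 62.2596) (0, 42.9436) (24.6828, 36.2537) (28.1519, 37.6459) (28.4387, 57.1264)]  |A|=578.4123
9. canonical 5-gon: [(0, 62.2596) (0, 42.9436) (24.6828, 36.2537) (28.1519, 37.6459) (28.4387, 57.1264)]
10. shoelace: 578.4123

Area of P1's cell: 578.4123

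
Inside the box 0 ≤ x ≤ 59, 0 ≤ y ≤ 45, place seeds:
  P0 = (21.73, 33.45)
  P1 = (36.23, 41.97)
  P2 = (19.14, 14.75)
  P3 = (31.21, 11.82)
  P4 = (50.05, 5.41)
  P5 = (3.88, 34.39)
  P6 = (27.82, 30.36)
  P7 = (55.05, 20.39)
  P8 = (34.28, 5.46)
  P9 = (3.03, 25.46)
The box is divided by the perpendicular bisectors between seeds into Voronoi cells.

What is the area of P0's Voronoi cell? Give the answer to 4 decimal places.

Area of P0's cell: 248.5498

1. box [0,59]×[0,45]: [(0, 0) (59, 0) (59, 45) (0, 45)]
2. ⊥bis P0·P1 via (28.98,37.71): [(0, 0) (51.1379, 0) (24.6965, 45) (0, 45)]  |A|=1706.2734
3. ⊥bis P0·P2 via (20.435,24.1): [(0, 26.9303) (38.4425, 21.6059) (24.6965, 45) (0, 45)]  |A|=636.1986
4. ⊥bis P0·P3 via (26.47,22.635): [(0, 26.9303) (27.5608, 23.1131) (35.5099, 26.597) (24.6965, 45) (0, 45)]  |A|=611.2527
5. ⊥bis P0·P4 via (35.89,19.43): [(0, 26.9303) (27.5608, 23.1131) (35.5099, 26.597) (24.6965, 45) (0, 45)]  |A|=611.2527
6. ⊥bis P0·P5 via (12.805,33.92): [(12.3469, 25.2202) (27.5608, 23.1131) (35.5099, 26.597) (24.6965, 45) (13.3885, 45)]  |A|=367.2901
7. ⊥bis P0·P6 via (24.775,31.905): [(12.3469, 25.2202) (20.7899, 24.0508) (28.3041, 38.8604) (24.6965, 45) (13.3885, 45)]  |A|=252.3366
8. ⊥bis P0·P7 via (38.39,26.92): [(12.3469, 25.2202) (20.7899, 24.0508) (28.3041, 38.8604) (24.6965, 45) (13.3885, 45)]  |A|=252.3366
9. ⊥bis P0·P8 via (28.005,19.455): [(12.3469, 25.2202) (20.7899, 24.0508) (28.3041, 38.8604) (24.6965, 45) (13.3885, 45)]  |A|=252.3366
10. ⊥bis P0·P9 via (12.38,29.455): [(12.549, 29.0594) (14.3053, 24.949) (20.7899, 24.0508) (28.3041, 38.8604) (24.6965, 45) (13.3885, 45)]  |A|=248.5498
11. canonical 6-gon: [(12.549, 29.0594) (14.3053, 24.949) (20.7899, 24.0508) (28.3041, 38.8604) (24.6965, 45) (13.3885, 45)]
12. shoelace: 248.5498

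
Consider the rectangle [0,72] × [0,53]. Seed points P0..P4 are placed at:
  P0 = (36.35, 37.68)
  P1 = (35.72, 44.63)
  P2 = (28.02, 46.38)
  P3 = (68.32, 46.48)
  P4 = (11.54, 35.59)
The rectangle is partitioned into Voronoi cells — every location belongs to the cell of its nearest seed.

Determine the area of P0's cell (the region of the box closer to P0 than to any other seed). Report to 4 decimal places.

Area of P0's cell: 1340.9761

1. box [0,72]×[0,53]: [(0, 0) (72, 0) (72, 53) (0, 53)]
2. ⊥bis P0·P1 via (36.035,41.155): [(0, 37.8885) (0, 0) (72, 0) (72, 44.4151)]  |A|=2962.9316
3. ⊥bis P0·P2 via (32.185,42.03): [(30.773, 40.678) (0, 11.2138) (0, 0) (72, 0) (72, 44.4151)]  |A|=2552.5014
4. ⊥bis P0·P3 via (52.335,42.08): [(52.1866, 42.6191) (30.773, 40.678) (0, 11.2138) (0, 0) (63.9179, 0)]  |A|=1940.2673
5. ⊥bis P0·P4 via (23.945,36.635): [(52.1866, 42.6191) (30.773, 40.678) (24.1395, 34.3266) (27.0311, 0) (63.9179, 0)]  |A|=1340.9761
6. canonical 5-gon: [(52.1866, 42.6191) (30.773, 40.678) (24.1395, 34.3266) (27.0311, 0) (63.9179, 0)]
7. shoelace: 1340.9761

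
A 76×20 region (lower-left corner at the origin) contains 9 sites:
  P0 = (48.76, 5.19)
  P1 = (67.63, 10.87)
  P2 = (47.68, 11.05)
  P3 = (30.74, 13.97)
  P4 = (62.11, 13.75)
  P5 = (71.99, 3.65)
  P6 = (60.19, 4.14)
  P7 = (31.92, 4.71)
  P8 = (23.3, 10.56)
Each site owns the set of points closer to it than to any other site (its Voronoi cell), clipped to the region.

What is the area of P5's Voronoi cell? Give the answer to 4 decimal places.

Area of P5's cell: 79.6257

1. box [0,76]×[0,20]: [(0, 0) (76, 0) (76, 20) (0, 20)]
2. ⊥bis P5·P0 via (60.375,4.42): [(60.082, 0) (76, 0) (76, 20) (61.4079, 20)]  |A|=305.1016
3. ⊥bis P5·P1 via (69.81,7.26): [(60.1777, 1.4432) (60.082, 0) (76, 0) (76, 10.998)]  |A|=98.4939
4. ⊥bis P5·P2 via (59.835,7.35): [(60.1777, 1.4432) (60.082, 0) (76, 0) (76, 10.998)]  |A|=98.4939
5. ⊥bis P5·P3 via (51.365,8.81): [(60.1777, 1.4432) (60.082, 0) (76, 0) (76, 10.998)]  |A|=98.4939
6. ⊥bis P5·P4 via (67.05,8.7): [(60.1777, 1.4432) (60.082, 0) (76, 0) (76, 10.998)]  |A|=98.4939
7. ⊥bis P5·P6 via (66.09,3.895): [(66.1376, 5.0423) (65.9283, 0) (76, 0) (76, 10.998)]  |A|=79.6257
8. ⊥bis P5·P7 via (51.955,4.18): [(66.1376, 5.0423) (65.9283, 0) (76, 0) (76, 10.998)]  |A|=79.6257
9. ⊥bis P5·P8 via (47.645,7.105): [(66.1376, 5.0423) (65.9283, 0) (76, 0) (76, 10.998)]  |A|=79.6257
10. canonical 4-gon: [(66.1376, 5.0423) (65.9283, 0) (76, 0) (76, 10.998)]
11. shoelace: 79.6257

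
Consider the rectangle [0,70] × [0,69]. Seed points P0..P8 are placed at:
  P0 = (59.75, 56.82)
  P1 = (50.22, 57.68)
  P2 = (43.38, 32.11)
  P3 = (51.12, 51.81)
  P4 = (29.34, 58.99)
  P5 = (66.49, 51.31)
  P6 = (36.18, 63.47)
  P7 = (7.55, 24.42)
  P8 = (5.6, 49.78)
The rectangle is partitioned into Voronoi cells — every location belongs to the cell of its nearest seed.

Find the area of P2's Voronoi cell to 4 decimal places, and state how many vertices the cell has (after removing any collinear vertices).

1. box [0,70]×[0,69]: [(0, 0) (70, 0) (70, 69) (0, 69)]
2. ⊥bis P2·P0 via (51.565,44.465): [(0, 0) (70, 0) (70, 32.2521) (14.5302, 69) (0, 69)]  |A|=3810.8003
3. ⊥bis P2·P1 via (46.8,44.895): [(0, 57.414) (0, 0) (70, 0) (70, 32.2521) (53.7034, 43.0483)]  |A|=3311.1562
4. ⊥bis P2·P3 via (47.25,41.96): [(24.8035, 50.7791) (0, 57.414) (0, 0) (70, 0) (70, 32.2521) (67.1454, 34.1432)]  |A|=3234.4362
5. ⊥bis P2·P4 via (36.36,45.55): [(37.1124, 45.943) (0, 26.5584) (0, 0) (70, 0) (70, 32.2521) (67.1454, 34.1432)]  |A|=2642.7311
6. ⊥bis P2·P5 via (54.935,41.71): [(58.3508, 37.5986) (37.1124, 45.943) (0, 26.5584) (0, 0) (70, 0) (70, 23.5771)]  |A|=2588.8186
7. ⊥bis P2·P6 via (39.78,47.79): [(58.3508, 37.5986) (37.1124, 45.943) (0, 26.5584) (0, 0) (70, 0) (70, 23.5771)]  |A|=2588.8186
8. ⊥bis P2·P7 via (25.465,28.265): [(58.3508, 37.5986) (37.1124, 45.943) (23.2274, 38.6906) (31.5314, 0) (70, 0) (70, 23.5771)]  |A|=1670.3939
9. ⊥bis P2·P8 via (24.49,40.945): [(58.3508, 37.5986) (37.1124, 45.943) (23.5029, 38.8345) (23.2929, 38.3855) (31.5314, 0) (70, 0) (70, 23.5771)]  |A|=1670.3472
10. canonical 7-gon: [(58.3508, 37.5986) (37.1124, 45.943) (23.5029, 38.8345) (23.2929, 38.3855) (31.5314, 0) (70, 0) (70, 23.5771)]
11. shoelace: 1670.3472

Area of P2's cell: 1670.3472 (7 vertices)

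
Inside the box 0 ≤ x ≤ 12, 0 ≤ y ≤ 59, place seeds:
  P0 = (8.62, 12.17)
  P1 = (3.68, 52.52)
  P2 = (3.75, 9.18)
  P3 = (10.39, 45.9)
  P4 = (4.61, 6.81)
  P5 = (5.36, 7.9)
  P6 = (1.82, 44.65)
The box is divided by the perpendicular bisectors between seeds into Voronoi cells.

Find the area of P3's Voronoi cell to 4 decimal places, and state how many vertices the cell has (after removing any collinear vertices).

Area of P3's cell: 112.4565 (4 vertices)

1. box [0,12]×[0,59]: [(0, 0) (12, 0) (12, 59) (0, 59)]
2. ⊥bis P3·P0 via (9.505,29.035): [(0, 29.5338) (12, 28.9041) (12, 59) (0, 59)]  |A|=357.3729
3. ⊥bis P3·P1 via (7.035,49.21): [(0, 42.0794) (0, 29.5338) (12, 28.9041) (12, 54.2425)]  |A|=227.304
4. ⊥bis P3·P2 via (7.07,27.54): [(0, 42.0794) (0, 29.5338) (12, 28.9041) (12, 54.2425)]  |A|=227.304
5. ⊥bis P3·P4 via (7.5,26.355): [(0, 42.0794) (0, 29.5338) (12, 28.9041) (12, 54.2425)]  |A|=227.304
6. ⊥bis P3·P5 via (7.875,26.9): [(0, 42.0794) (0, 29.5338) (12, 28.9041) (12, 54.2425)]  |A|=227.304
7. ⊥bis P3·P6 via (6.105,45.275): [(5.7248, 47.8819) (8.4658, 29.0895) (12, 28.9041) (12, 54.2425)]  |A|=112.4565
8. canonical 4-gon: [(5.7248, 47.8819) (8.4658, 29.0895) (12, 28.9041) (12, 54.2425)]
9. shoelace: 112.4565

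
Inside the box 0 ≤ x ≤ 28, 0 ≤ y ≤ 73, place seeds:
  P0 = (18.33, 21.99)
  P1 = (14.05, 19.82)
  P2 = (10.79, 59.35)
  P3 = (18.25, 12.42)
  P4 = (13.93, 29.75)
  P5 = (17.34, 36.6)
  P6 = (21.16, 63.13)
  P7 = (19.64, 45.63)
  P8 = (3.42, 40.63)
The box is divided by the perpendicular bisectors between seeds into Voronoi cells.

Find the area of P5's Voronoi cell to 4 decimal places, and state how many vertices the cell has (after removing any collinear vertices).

1. box [0,28]×[0,73]: [(0, 0) (28, 0) (28, 73) (0, 73)]
2. ⊥bis P5·P0 via (17.835,29.295): [(0, 28.0865) (28, 29.9838) (28, 73) (0, 73)]  |A|=1231.0163
3. ⊥bis P5·P1 via (15.695,28.21): [(0, 31.2873) (12.1321, 28.9086) (28, 29.9838) (28, 73) (0, 73)]  |A|=1211.6
4. ⊥bis P5·P2 via (14.065,47.975): [(0, 43.9255) (0, 31.2873) (12.1321, 28.9086) (28, 29.9838) (28, 51.9871)]  |A|=510.376
5. ⊥bis P5·P3 via (17.795,24.51): [(0, 43.9255) (0, 31.2873) (12.1321, 28.9086) (28, 29.9838) (28, 51.9871)]  |A|=510.376
6. ⊥bis P5·P4 via (15.635,33.175): [(0, 43.9255) (0, 40.9583) (22.7589, 29.6287) (28, 29.9838) (28, 51.9871)]  |A|=383.3183
7. ⊥bis P5·P6 via (19.25,49.865): [(20.1696, 49.7326) (0, 43.9255) (0, 40.9583) (22.7589, 29.6287) (28, 29.9838) (28, 48.6051)]  |A|=370.0773
8. ⊥bis P5·P7 via (18.49,41.115): [(3.4997, 44.9331) (0, 43.9255) (0, 40.9583) (22.7589, 29.6287) (28, 29.9838) (28, 38.6927)]  |A|=220.4611
9. ⊥bis P5·P8 via (10.38,38.615): [(11.611, 42.8671) (9.6654, 36.1467) (22.7589, 29.6287) (28, 29.9838) (28, 38.6927)]  |A|=158.3745
10. canonical 5-gon: [(11.611, 42.8671) (9.6654, 36.1467) (22.7589, 29.6287) (28, 29.9838) (28, 38.6927)]
11. shoelace: 158.3745

Area of P5's cell: 158.3745 (5 vertices)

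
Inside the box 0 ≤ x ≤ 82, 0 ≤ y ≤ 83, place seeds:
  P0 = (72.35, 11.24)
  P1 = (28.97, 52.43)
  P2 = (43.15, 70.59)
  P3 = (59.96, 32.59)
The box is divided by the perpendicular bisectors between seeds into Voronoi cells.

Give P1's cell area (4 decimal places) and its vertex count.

Area of P1's cell: 2641.2224 (5 vertices)

1. box [0,82]×[0,83]: [(0, 0) (82, 0) (82, 83) (0, 83)]
2. ⊥bis P1·P0 via (50.66,31.835): [(0, 0) (20.4322, 0) (82, 64.8413) (82, 83) (0, 83)]  |A|=4809.9309
3. ⊥bis P1·P2 via (36.06,61.51): [(0, 0) (20.4322, 0) (60.6244, 42.3292) (8.5383, 83) (0, 83)]  |A|=3121.9803
4. ⊥bis P1·P3 via (44.465,42.51): [(0, 0) (17.2498, 0) (49.7736, 50.8019) (8.5383, 83) (0, 83)]  |A|=2641.2224
5. canonical 5-gon: [(0, 0) (17.2498, 0) (49.7736, 50.8019) (8.5383, 83) (0, 83)]
6. shoelace: 2641.2224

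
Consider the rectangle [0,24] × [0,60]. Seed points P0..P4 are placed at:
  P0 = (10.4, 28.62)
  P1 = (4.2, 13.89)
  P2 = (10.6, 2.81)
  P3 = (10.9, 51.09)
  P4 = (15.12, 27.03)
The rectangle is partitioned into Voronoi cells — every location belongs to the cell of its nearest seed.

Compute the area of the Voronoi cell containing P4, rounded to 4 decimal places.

Area of P4's cell: 277.3553

1. box [0,24]×[0,60]: [(0, 0) (24, 0) (24, 60) (0, 60)]
2. ⊥bis P4·P0 via (12.76,27.825): [(3.3867, 0) (24, 0) (24, 60) (23.5986, 60)]  |A|=630.4392
3. ⊥bis P4·P1 via (9.66,20.46): [(10.1436, 20.0581) (24, 8.5427) (24, 60) (23.5986, 60)]  |A|=364.5221
4. ⊥bis P4·P2 via (12.86,14.92): [(10.1436, 20.0581) (17.3301, 14.0858) (24, 12.841) (24, 60) (23.5986, 60)]  |A|=350.1875
5. ⊥bis P4·P3 via (13.01,39.06): [(16.7666, 39.7189) (10.1436, 20.0581) (17.3301, 14.0858) (24, 12.841) (24, 40.9876)]  |A|=277.3553
6. canonical 5-gon: [(16.7666, 39.7189) (10.1436, 20.0581) (17.3301, 14.0858) (24, 12.841) (24, 40.9876)]
7. shoelace: 277.3553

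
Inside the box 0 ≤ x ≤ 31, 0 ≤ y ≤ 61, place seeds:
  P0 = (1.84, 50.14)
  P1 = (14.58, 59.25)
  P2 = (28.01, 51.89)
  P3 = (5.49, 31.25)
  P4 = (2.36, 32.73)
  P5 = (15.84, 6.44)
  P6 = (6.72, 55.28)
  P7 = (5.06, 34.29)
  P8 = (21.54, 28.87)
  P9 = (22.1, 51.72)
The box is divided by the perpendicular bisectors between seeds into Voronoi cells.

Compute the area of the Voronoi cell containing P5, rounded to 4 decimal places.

1. box [0,31]×[0,61]: [(0, 0) (31, 0) (31, 61) (0, 61)]
2. ⊥bis P5·P0 via (8.84,28.29): [(0, 25.458) (0, 0) (31, 0) (31, 35.3893)]  |A|=943.1328
3. ⊥bis P5·P1 via (15.21,32.845): [(23.6896, 33.0473) (0, 25.458) (0, 0) (31, 0) (31, 33.2217)]  |A|=935.2099
4. ⊥bis P5·P2 via (21.925,29.165): [(16.2851, 30.6752) (0, 25.458) (0, 0) (31, 0) (31, 26.735)]  |A|=879.4594
5. ⊥bis P5·P3 via (10.665,18.845): [(30.134, 26.9669) (0, 14.3959) (0, 0) (31, 0) (31, 26.735)]  |A|=646.4658
6. ⊥bis P5·P4 via (9.1,19.585): [(30.134, 26.9669) (0, 14.3959) (0, 0) (31, 0) (31, 26.735)]  |A|=646.4658
7. ⊥bis P5·P6 via (11.28,30.86): [(30.134, 26.9669) (0, 14.3959) (0, 0) (31, 0) (31, 26.735)]  |A|=646.4658
8. ⊥bis P5·P7 via (10.45,20.365): [(30.134, 26.9669) (0, 14.3959) (0, 0) (31, 0) (31, 26.735)]  |A|=646.4658
9. ⊥bis P5·P8 via (18.69,17.655): [(11.9302, 19.3728) (0, 14.3959) (0, 0) (31, 0) (31, 14.5267)]  |A|=524.6625
10. ⊥bis P5·P9 via (18.97,29.08): [(11.9302, 19.3728) (0, 14.3959) (0, 0) (31, 0) (31, 14.5267)]  |A|=524.6625
11. canonical 5-gon: [(11.9302, 19.3728) (0, 14.3959) (0, 0) (31, 0) (31, 14.5267)]
12. shoelace: 524.6625

Area of P5's cell: 524.6625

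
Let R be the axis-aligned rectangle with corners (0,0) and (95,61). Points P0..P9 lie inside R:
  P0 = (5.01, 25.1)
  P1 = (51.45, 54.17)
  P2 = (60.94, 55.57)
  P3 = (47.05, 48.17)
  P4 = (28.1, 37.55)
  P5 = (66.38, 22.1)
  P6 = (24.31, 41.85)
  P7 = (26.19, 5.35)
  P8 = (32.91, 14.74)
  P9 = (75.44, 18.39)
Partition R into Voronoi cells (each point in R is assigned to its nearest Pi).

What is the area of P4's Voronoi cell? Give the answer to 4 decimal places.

1. box [0,95]×[0,61]: [(0, 0) (95, 0) (95, 61) (0, 61)]
2. ⊥bis P4·P0 via (16.555,31.325): [(33.4453, 0) (95, 0) (95, 61) (0.5544, 61)]  |A|=4758.01
3. ⊥bis P4·P1 via (39.775,45.86): [(33.4453, 0) (72.4171, 0) (28.9987, 61) (0.5544, 61)]  |A|=2056.1919
4. ⊥bis P4·P2 via (44.52,46.56): [(33.4453, 0) (70.0685, 0) (62.1647, 14.404) (28.9987, 61) (0.5544, 61)]  |A|=2039.277
5. ⊥bis P4·P3 via (37.575,42.86): [(33.4453, 0) (61.5947, 0) (27.4089, 61) (0.5544, 61)]  |A|=1677.6209
6. ⊥bis P4·P5 via (47.24,29.825): [(33.4453, 0) (35.2025, 0) (46.252, 27.377) (27.4089, 61) (0.5544, 61)]  |A|=1316.3506
7. ⊥bis P4·P6 via (26.205,39.7): [(16.6027, 31.2366) (33.4453, 0) (35.2025, 0) (46.252, 27.377) (35.0011, 47.4528)]  |A|=730.5277
8. ⊥bis P4·P7 via (27.145,21.45): [(16.6027, 31.2366) (21.7056, 21.7726) (43.469, 20.4817) (46.252, 27.377) (35.0011, 47.4528)]  |A|=483.1862
9. ⊥bis P4·P8 via (30.505,26.145): [(16.6027, 31.2366) (20.4871, 24.0325) (45.2052, 29.2449) (35.0011, 47.4528)]  |A|=349.3941
10. ⊥bis P4·P9 via (51.77,27.97): [(16.6027, 31.2366) (20.4871, 24.0325) (45.2052, 29.2449) (35.0011, 47.4528)]  |A|=349.3941
11. canonical 4-gon: [(16.6027, 31.2366) (20.4871, 24.0325) (45.2052, 29.2449) (35.0011, 47.4528)]
12. shoelace: 349.3941

Area of P4's cell: 349.3941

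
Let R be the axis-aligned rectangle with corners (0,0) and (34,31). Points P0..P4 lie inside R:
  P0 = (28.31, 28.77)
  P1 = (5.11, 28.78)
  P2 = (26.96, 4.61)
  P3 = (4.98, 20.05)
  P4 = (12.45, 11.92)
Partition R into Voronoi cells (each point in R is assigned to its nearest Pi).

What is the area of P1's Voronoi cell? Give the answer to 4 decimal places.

Area of P1's cell: 110.8556

1. box [0,34]×[0,31]: [(0, 0) (34, 0) (34, 31) (0, 31)]
2. ⊥bis P1·P0 via (16.71,28.775): [(0, 0) (16.6976, 0) (16.711, 31) (0, 31)]  |A|=517.8326
3. ⊥bis P1·P2 via (16.035,16.695): [(0, 2.1991) (16.7051, 17.3007) (16.711, 31) (0, 31)]  |A|=355.0238
4. ⊥bis P1·P3 via (5.045,24.415): [(0, 24.4901) (16.708, 24.2413) (16.711, 31) (0, 31)]  |A|=110.8556
5. ⊥bis P1·P4 via (8.78,20.35): [(0, 24.4901) (16.708, 24.2413) (16.711, 31) (0, 31)]  |A|=110.8556
6. canonical 4-gon: [(0, 24.4901) (16.708, 24.2413) (16.711, 31) (0, 31)]
7. shoelace: 110.8556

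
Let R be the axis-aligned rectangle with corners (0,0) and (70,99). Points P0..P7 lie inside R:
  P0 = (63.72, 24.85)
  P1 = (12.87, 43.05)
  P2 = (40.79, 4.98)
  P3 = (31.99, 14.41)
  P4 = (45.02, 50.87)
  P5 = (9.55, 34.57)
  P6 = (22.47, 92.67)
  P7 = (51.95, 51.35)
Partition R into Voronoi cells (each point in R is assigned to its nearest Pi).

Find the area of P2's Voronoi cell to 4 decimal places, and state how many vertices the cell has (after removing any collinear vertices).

Area of P2's cell: 395.9898 (3 vertices)

1. box [0,70]×[0,99]: [(0, 0) (70, 0) (70, 99) (0, 99)]
2. ⊥bis P2·P0 via (52.255,14.915): [(0, 75.2173) (0, 0) (65.1796, 0)]  |A|=2451.3175
3. ⊥bis P2·P1 via (26.83,24.015): [(37.5541, 31.8799) (0, 4.3383) (0, 0) (65.1796, 0)]  |A|=1120.4186
4. ⊥bis P2·P3 via (36.39,9.695): [(47.6627, 20.2146) (26.0009, 0) (65.1796, 0)]  |A|=395.9898
5. ⊥bis P2·P4 via (42.905,27.925): [(47.6627, 20.2146) (26.0009, 0) (65.1796, 0)]  |A|=395.9898
6. ⊥bis P2·P5 via (25.17,19.775): [(47.6627, 20.2146) (26.0009, 0) (65.1796, 0)]  |A|=395.9898
7. ⊥bis P2·P6 via (31.63,48.825): [(47.6627, 20.2146) (26.0009, 0) (65.1796, 0)]  |A|=395.9898
8. ⊥bis P2·P7 via (46.37,28.165): [(47.6627, 20.2146) (26.0009, 0) (65.1796, 0)]  |A|=395.9898
9. canonical 3-gon: [(47.6627, 20.2146) (26.0009, 0) (65.1796, 0)]
10. shoelace: 395.9898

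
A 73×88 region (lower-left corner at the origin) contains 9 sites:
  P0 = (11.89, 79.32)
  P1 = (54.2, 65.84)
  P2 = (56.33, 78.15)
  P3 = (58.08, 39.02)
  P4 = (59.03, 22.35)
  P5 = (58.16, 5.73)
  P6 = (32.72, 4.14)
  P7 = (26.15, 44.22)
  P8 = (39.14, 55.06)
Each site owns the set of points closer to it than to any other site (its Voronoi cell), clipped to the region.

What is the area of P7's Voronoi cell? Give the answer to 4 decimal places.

1. box [0,73]×[0,88]: [(0, 0) (73, 0) (73, 88) (0, 88)]
2. ⊥bis P7·P0 via (19.02,61.77): [(0, 54.0428) (0, 0) (73, 0) (73, 83.7003)]  |A|=5027.624
3. ⊥bis P7·P1 via (40.175,55.03): [(31.1741, 66.7078) (0, 54.0428) (0, 0) (73, 0) (73, 12.4425)]  |A|=3537.4137
4. ⊥bis P7·P2 via (41.24,61.185): [(31.1741, 66.7078) (0, 54.0428) (0, 0) (73, 0) (73, 12.4425)]  |A|=3537.4137
5. ⊥bis P7·P3 via (42.115,41.62): [(43.5796, 50.6129) (31.1741, 66.7078) (0, 54.0428) (0, 0) (35.3369, 0)]  |A|=2401.2625
6. ⊥bis P7·P4 via (42.59,33.285): [(40.1635, 29.6369) (43.5796, 50.6129) (31.1741, 66.7078) (0, 54.0428) (0, 0) (20.4506, 0)]  |A|=2180.6706
7. ⊥bis P7·P5 via (42.155,24.975): [(30.7585, 15.4971) (40.1635, 29.6369) (43.5796, 50.6129) (31.1741, 66.7078) (0, 54.0428) (0, 0) (12.1241, 0)]  |A|=2116.1523
8. ⊥bis P7·P6 via (29.435,24.18): [(37.4026, 25.4861) (40.1635, 29.6369) (43.5796, 50.6129) (31.1741, 66.7078) (0, 54.0428) (0, 19.355)]  |A|=1558.1053
9. ⊥bis P7·P8 via (32.645,49.64): [(37.4026, 25.4861) (40.1635, 29.6369) (41.6615, 38.8352) (21.6358, 62.8327) (0, 54.0428) (0, 19.355)]  |A|=1316.3675
10. canonical 6-gon: [(37.4026, 25.4861) (40.1635, 29.6369) (41.6615, 38.8352) (21.6358, 62.8327) (0, 54.0428) (0, 19.355)]
11. shoelace: 1316.3675

Area of P7's cell: 1316.3675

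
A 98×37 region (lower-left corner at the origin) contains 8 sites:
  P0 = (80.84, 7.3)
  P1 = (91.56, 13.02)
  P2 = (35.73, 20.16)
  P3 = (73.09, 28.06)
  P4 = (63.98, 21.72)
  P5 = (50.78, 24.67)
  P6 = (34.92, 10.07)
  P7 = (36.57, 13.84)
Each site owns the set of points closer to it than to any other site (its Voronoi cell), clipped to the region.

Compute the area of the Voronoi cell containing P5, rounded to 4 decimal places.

Area of P5's cell: 383.6902

1. box [0,98]×[0,37]: [(0, 0) (98, 0) (98, 37) (0, 37)]
2. ⊥bis P5·P0 via (65.81,15.985): [(0, 0) (56.5732, 0) (77.9534, 37) (0, 37)]  |A|=2488.7413
3. ⊥bis P5·P1 via (71.17,18.845): [(0, 0) (56.5732, 0) (74.7951, 31.5343) (76.3565, 37) (0, 37)]  |A|=2484.3772
4. ⊥bis P5·P2 via (43.255,22.415): [(49.9721, 0) (56.5732, 0) (74.7951, 31.5343) (76.3565, 37) (38.8843, 37)]  |A|=840.5338
5. ⊥bis P5·P3 via (61.935,26.365): [(49.9721, 0) (56.5732, 0) (63.9907, 12.8365) (60.319, 37) (38.8843, 37)]  |A|=631.8437
6. ⊥bis P5·P4 via (57.38,23.195): [(49.9721, 0) (52.1963, 0) (60.3782, 36.6106) (60.319, 37) (38.8843, 37)]  |A|=440.3655
7. ⊥bis P5·P6 via (42.85,17.37): [(45.692, 14.2828) (53.4941, 5.8073) (60.3782, 36.6106) (60.319, 37) (38.8843, 37)]  |A|=396.327
8. ⊥bis P5·P7 via (43.675,19.255): [(44.5434, 18.1156) (53.5916, 6.2435) (60.3782, 36.6106) (60.319, 37) (38.8843, 37)]  |A|=383.6902
9. canonical 5-gon: [(44.5434, 18.1156) (53.5916, 6.2435) (60.3782, 36.6106) (60.319, 37) (38.8843, 37)]
10. shoelace: 383.6902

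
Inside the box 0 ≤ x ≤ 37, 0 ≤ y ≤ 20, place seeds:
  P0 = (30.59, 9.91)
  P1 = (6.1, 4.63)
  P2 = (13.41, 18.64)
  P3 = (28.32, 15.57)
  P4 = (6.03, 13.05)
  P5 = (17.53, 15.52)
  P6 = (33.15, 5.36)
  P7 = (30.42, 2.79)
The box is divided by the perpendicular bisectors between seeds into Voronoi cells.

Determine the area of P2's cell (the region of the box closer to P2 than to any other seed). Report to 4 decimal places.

1. box [0,37]×[0,20]: [(0, 0) (37, 0) (37, 20) (0, 20)]
2. ⊥bis P2·P0 via (22,14.275): [(0, 0) (14.7462, 0) (24.9092, 20) (0, 20)]  |A|=396.5533
3. ⊥bis P2·P1 via (9.755,11.635): [(0, 16.7249) (18.3734, 7.1382) (24.9092, 20) (0, 20)]  |A|=190.2764
4. ⊥bis P2·P3 via (20.865,17.105): [(0, 16.7249) (18.3734, 7.1382) (19.1121, 8.5919) (21.4611, 20) (0, 20)]  |A|=170.6085
5. ⊥bis P2·P4 via (9.72,15.845): [(14.9699, 8.914) (18.3734, 7.1382) (19.1121, 8.5919) (21.4611, 20) (6.5728, 20)]  |A|=109.6614
6. ⊥bis P2·P5 via (15.47,17.08): [(12.1277, 12.6664) (17.6813, 20) (6.5728, 20)]  |A|=40.7327
7. ⊥bis P2·P6 via (23.28,12): [(12.1277, 12.6664) (17.6813, 20) (6.5728, 20)]  |A|=40.7327
8. ⊥bis P2·P7 via (21.915,10.715): [(12.1277, 12.6664) (17.6813, 20) (6.5728, 20)]  |A|=40.7327
9. canonical 3-gon: [(12.1277, 12.6664) (17.6813, 20) (6.5728, 20)]
10. shoelace: 40.7327

Area of P2's cell: 40.7327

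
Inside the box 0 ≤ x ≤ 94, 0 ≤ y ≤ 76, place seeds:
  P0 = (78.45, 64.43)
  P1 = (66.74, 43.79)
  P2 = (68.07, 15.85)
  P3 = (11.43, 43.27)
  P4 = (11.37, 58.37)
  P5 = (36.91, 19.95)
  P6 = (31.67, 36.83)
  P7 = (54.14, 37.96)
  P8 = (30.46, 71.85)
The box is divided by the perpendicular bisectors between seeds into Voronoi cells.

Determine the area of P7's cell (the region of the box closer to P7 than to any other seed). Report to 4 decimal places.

Area of P7's cell: 548.4082

1. box [0,94]×[0,76]: [(0, 0) (94, 0) (94, 76) (0, 76)]
2. ⊥bis P7·P0 via (66.295,51.195): [(0, 0) (94, 0) (94, 25.7508) (39.286, 76) (0, 76)]  |A|=5769.3325
3. ⊥bis P7·P1 via (60.44,40.875): [(0, 0) (79.3528, 0) (47.8098, 68.1717) (39.286, 76) (0, 76)]  |A|=4675.3537
4. ⊥bis P7·P2 via (61.105,26.905): [(0, 0) (18.4008, 0) (65.595, 29.7338) (47.8098, 68.1717) (39.286, 76) (0, 76)]  |A|=3769.1852
5. ⊥bis P7·P3 via (32.785,40.615): [(28.5288, 6.381) (65.595, 29.7338) (47.8098, 68.1717) (39.286, 76) (37.1843, 76)]  |A|=1332.0159
6. ⊥bis P7·P4 via (32.755,48.165): [(34.065, 50.9101) (28.5288, 6.381) (65.595, 29.7338) (47.8098, 68.1717) (43.9805, 71.6886)]  |A|=1235.5023
7. ⊥bis P7·P5 via (45.525,28.955): [(34.065, 50.9101) (32.8437, 41.0871) (53.0032, 21.8006) (65.595, 29.7338) (47.8098, 68.1717) (43.9805, 71.6886)]  |A|=844.0628
8. ⊥bis P7·P6 via (42.905,37.395): [(41.4474, 66.3802) (43.2185, 31.1616) (53.0032, 21.8006) (65.595, 29.7338) (47.8098, 68.1717) (43.9805, 71.6886)]  |A|=643.3479
9. ⊥bis P7·P8 via (42.3,54.905): [(42.0338, 54.719) (43.2185, 31.1616) (53.0032, 21.8006) (65.595, 29.7338) (51.1025, 61.0556)]  |A|=548.4082
10. canonical 5-gon: [(42.0338, 54.719) (43.2185, 31.1616) (53.0032, 21.8006) (65.595, 29.7338) (51.1025, 61.0556)]
11. shoelace: 548.4082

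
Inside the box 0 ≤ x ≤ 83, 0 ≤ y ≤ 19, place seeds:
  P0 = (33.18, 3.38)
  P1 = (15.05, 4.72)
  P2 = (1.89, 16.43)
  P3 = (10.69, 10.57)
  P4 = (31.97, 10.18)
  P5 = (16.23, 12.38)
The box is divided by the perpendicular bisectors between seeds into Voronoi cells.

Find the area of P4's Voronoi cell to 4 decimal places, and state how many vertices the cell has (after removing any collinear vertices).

1. box [0,83]×[0,19]: [(0, 0) (83, 0) (83, 19) (0, 19)]
2. ⊥bis P4·P0 via (32.575,6.78): [(0, 0.9836) (83, 15.7527) (83, 19) (0, 19)]  |A|=882.4456
3. ⊥bis P4·P1 via (23.51,7.45): [(24.2067, 5.2909) (83, 15.7527) (83, 19) (19.7829, 19)]  |A|=528.7839
4. ⊥bis P4·P2 via (16.93,13.305): [(24.2067, 5.2909) (83, 15.7527) (83, 19) (19.7829, 19)]  |A|=528.7839
5. ⊥bis P4·P3 via (21.33,10.375): [(21.3964, 13.9997) (24.2067, 5.2909) (83, 15.7527) (83, 19) (21.4881, 19)]  |A|=524.5207
6. ⊥bis P4·P5 via (24.1,11.28): [(23.5482, 7.3318) (24.2067, 5.2909) (83, 15.7527) (83, 19) (25.179, 19)]  |A|=497.3021
7. canonical 5-gon: [(23.5482, 7.3318) (24.2067, 5.2909) (83, 15.7527) (83, 19) (25.179, 19)]
8. shoelace: 497.3021

Area of P4's cell: 497.3021 (5 vertices)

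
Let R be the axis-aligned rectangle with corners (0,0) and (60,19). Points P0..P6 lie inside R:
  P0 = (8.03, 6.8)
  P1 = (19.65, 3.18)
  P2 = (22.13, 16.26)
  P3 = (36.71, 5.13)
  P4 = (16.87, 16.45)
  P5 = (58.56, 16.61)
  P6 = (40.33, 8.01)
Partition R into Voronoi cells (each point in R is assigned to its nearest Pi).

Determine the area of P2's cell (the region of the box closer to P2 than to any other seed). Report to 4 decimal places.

1. box [0,60]×[0,19]: [(0, 0) (60, 0) (60, 19) (0, 19)]
2. ⊥bis P2·P0 via (15.08,11.53): [(22.8157, 0) (60, 0) (60, 19) (10.0682, 19)]  |A|=827.6025
3. ⊥bis P2·P1 via (20.89,9.72): [(15.6246, 10.7183) (60, 2.3046) (60, 19) (10.0682, 19)]  |A|=577.1908
4. ⊥bis P2·P3 via (29.42,10.695): [(15.6246, 10.7183) (27.6913, 8.4305) (35.7598, 19) (10.0682, 19)]  |A|=179.3845
5. ⊥bis P2·P4 via (19.5,16.355): [(19.2714, 10.0269) (27.6913, 8.4305) (35.7598, 19) (19.5955, 19)]  |A|=123.4596
6. ⊥bis P2·P5 via (40.345,16.435): [(19.2714, 10.0269) (27.6913, 8.4305) (35.7598, 19) (19.5955, 19)]  |A|=123.4596
7. ⊥bis P2·P6 via (31.23,12.135): [(19.2714, 10.0269) (27.6913, 8.4305) (32.269, 14.4271) (34.3419, 19) (19.5955, 19)]  |A|=120.2175
8. canonical 5-gon: [(19.2714, 10.0269) (27.6913, 8.4305) (32.269, 14.4271) (34.3419, 19) (19.5955, 19)]
9. shoelace: 120.2175

Area of P2's cell: 120.2175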